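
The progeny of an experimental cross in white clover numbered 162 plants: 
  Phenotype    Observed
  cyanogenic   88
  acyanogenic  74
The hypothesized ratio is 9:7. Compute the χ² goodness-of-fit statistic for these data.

Expected counts for N = 162 under a 9:7 ratio (total parts = 16):
  cyanogenic: 162 × 9/16 = 91.125
  acyanogenic: 162 × 7/16 = 70.875
χ² = Σ (O − E)² / E
  cyanogenic: (88 − 91.125)² / 91.125 = 0.1072
  acyanogenic: (74 − 70.875)² / 70.875 = 0.1378
χ² = 0.1072 + 0.1378 = 0.245

0.245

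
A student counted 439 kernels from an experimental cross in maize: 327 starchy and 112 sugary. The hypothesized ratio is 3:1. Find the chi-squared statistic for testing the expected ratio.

The 3:1 ratio has 4 parts, so with N = 439 the expected counts are:
  starchy: 439 × 3/4 = 329.25
  sugary: 439 × 1/4 = 109.75
χ² = Σ (O − E)² / E
  starchy: (327 − 329.25)² / 329.25 = 0.0154
  sugary: (112 − 109.75)² / 109.75 = 0.0461
χ² = 0.0154 + 0.0461 = 0.0615 ≈ 0.062

0.062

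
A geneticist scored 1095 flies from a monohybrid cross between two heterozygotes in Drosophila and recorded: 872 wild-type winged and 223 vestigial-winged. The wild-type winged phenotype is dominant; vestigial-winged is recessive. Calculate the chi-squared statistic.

12.545

For a monohybrid cross between heterozygotes with complete dominance, the expected phenotypic ratio is 3:1.
The 3:1 ratio has 4 parts, so with N = 1095 the expected counts are:
  wild-type winged: 1095 × 3/4 = 821.25
  vestigial-winged: 1095 × 1/4 = 273.75
χ² = Σ (O − E)² / E
  wild-type winged: (872 − 821.25)² / 821.25 = 3.1361
  vestigial-winged: (223 − 273.75)² / 273.75 = 9.4084
χ² = 3.1361 + 9.4084 = 12.5445 ≈ 12.545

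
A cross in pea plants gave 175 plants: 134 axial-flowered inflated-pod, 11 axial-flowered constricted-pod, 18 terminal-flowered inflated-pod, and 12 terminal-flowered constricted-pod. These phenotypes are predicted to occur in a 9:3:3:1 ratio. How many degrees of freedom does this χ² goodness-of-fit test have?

A goodness-of-fit test with 4 phenotype classes has df = 4 − 1 = 3.

3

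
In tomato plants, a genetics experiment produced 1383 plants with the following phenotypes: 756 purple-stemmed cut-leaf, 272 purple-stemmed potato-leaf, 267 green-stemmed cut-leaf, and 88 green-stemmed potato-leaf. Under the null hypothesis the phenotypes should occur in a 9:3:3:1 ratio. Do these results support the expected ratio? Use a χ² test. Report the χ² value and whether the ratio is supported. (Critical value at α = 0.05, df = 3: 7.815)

1.496; consistent

Under the 9:3:3:1 hypothesis (Σ ratio = 16, N = 1383):
  purple-stemmed cut-leaf: 1383 × 9/16 = 777.9375
  purple-stemmed potato-leaf: 1383 × 3/16 = 259.3125
  green-stemmed cut-leaf: 1383 × 3/16 = 259.3125
  green-stemmed potato-leaf: 1383 × 1/16 = 86.4375
χ² = Σ (O − E)² / E
  purple-stemmed cut-leaf: (756 − 777.9375)² / 777.9375 = 0.6186
  purple-stemmed potato-leaf: (272 − 259.3125)² / 259.3125 = 0.6208
  green-stemmed cut-leaf: (267 − 259.3125)² / 259.3125 = 0.2279
  green-stemmed potato-leaf: (88 − 86.4375)² / 86.4375 = 0.0282
χ² = 0.6186 + 0.6208 + 0.2279 + 0.0282 = 1.4955 ≈ 1.496
Degrees of freedom = 4 − 1 = 3; critical value at α = 0.05 is 7.815.
Since 1.496 < 7.815, we fail to reject the null hypothesis — the data are consistent with the 9:3:3:1 ratio.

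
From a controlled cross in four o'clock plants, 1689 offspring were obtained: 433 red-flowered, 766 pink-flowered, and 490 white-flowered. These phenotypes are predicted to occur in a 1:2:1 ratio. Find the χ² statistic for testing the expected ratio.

18.441

Total ratio parts = 4. Expected numbers out of 1689:
  red-flowered: 1689 × 1/4 = 422.25
  pink-flowered: 1689 × 2/4 = 844.5
  white-flowered: 1689 × 1/4 = 422.25
χ² = Σ (O − E)² / E
  red-flowered: (433 − 422.25)² / 422.25 = 0.2737
  pink-flowered: (766 − 844.5)² / 844.5 = 7.2969
  white-flowered: (490 − 422.25)² / 422.25 = 10.8705
χ² = 0.2737 + 7.2969 + 10.8705 = 18.4411 ≈ 18.441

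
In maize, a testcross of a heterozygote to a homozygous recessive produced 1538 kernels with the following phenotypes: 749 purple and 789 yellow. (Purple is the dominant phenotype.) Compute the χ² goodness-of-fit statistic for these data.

A testcross of a heterozygote (Aa × aa) gives a 1:1 phenotypic ratio.
The 1:1 ratio has 2 parts, so with N = 1538 the expected counts are:
  purple: 1538 × 1/2 = 769
  yellow: 1538 × 1/2 = 769
χ² = Σ (O − E)² / E
  purple: (749 − 769)² / 769 = 0.5202
  yellow: (789 − 769)² / 769 = 0.5202
χ² = 0.5202 + 0.5202 = 1.0404 ≈ 1.040

1.040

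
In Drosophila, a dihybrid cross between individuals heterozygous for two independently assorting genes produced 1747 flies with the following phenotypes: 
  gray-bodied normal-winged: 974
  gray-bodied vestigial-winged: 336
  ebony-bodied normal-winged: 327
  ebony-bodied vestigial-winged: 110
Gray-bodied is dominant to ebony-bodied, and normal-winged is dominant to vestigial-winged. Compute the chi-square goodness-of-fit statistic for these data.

A dihybrid F₂ with independent assortment and complete dominance at both loci gives a 9:3:3:1 phenotypic ratio.
The 9:3:3:1 ratio has 16 parts, so with N = 1747 the expected counts are:
  gray-bodied normal-winged: 1747 × 9/16 = 982.6875
  gray-bodied vestigial-winged: 1747 × 3/16 = 327.5625
  ebony-bodied normal-winged: 1747 × 3/16 = 327.5625
  ebony-bodied vestigial-winged: 1747 × 1/16 = 109.1875
χ² = Σ (O − E)² / E
  gray-bodied normal-winged: (974 − 982.6875)² / 982.6875 = 0.0768
  gray-bodied vestigial-winged: (336 − 327.5625)² / 327.5625 = 0.2173
  ebony-bodied normal-winged: (327 − 327.5625)² / 327.5625 = 0.0010
  ebony-bodied vestigial-winged: (110 − 109.1875)² / 109.1875 = 0.0060
χ² = 0.0768 + 0.2173 + 0.0010 + 0.0060 = 0.3011 ≈ 0.301

0.301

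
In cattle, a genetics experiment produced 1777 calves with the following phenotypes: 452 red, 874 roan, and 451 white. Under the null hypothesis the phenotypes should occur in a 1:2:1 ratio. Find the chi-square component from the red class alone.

0.135

Expected counts for N = 1777 under a 1:2:1 ratio (total parts = 4):
  red: 1777 × 1/4 = 444.25
  roan: 1777 × 2/4 = 888.5
  white: 1777 × 1/4 = 444.25
Contribution of red: (452 − 444.25)² / 444.25 = 0.1352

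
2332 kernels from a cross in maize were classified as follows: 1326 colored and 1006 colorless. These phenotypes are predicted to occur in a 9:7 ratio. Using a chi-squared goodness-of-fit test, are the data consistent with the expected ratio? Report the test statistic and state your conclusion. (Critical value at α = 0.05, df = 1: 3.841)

0.354; consistent

Expected counts for N = 2332 under a 9:7 ratio (total parts = 16):
  colored: 2332 × 9/16 = 1311.75
  colorless: 2332 × 7/16 = 1020.25
χ² = Σ (O − E)² / E
  colored: (1326 − 1311.75)² / 1311.75 = 0.1548
  colorless: (1006 − 1020.25)² / 1020.25 = 0.1990
χ² = 0.1548 + 0.1990 = 0.3538 ≈ 0.354
Degrees of freedom = 2 − 1 = 1; critical value at α = 0.05 is 3.841.
Since 0.354 < 3.841, we fail to reject the null hypothesis — the data are consistent with the 9:7 ratio.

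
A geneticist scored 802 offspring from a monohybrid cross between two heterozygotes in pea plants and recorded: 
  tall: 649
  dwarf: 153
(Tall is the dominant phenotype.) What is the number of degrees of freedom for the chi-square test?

For a monohybrid cross between heterozygotes with complete dominance, the expected phenotypic ratio is 3:1.
A goodness-of-fit test with 2 phenotype classes has df = 2 − 1 = 1.

1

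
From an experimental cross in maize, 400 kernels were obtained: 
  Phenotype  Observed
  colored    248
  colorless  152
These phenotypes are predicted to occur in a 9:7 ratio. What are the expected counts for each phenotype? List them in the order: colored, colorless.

Under the 9:7 hypothesis (Σ ratio = 16, N = 400):
  colored: 400 × 9/16 = 225
  colorless: 400 × 7/16 = 175

225, 175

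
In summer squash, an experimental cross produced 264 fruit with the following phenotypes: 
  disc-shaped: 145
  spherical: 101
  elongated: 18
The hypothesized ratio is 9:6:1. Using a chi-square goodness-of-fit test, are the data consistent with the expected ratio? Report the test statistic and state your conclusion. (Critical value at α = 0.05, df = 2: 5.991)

0.259; consistent

Expected counts for N = 264 under a 9:6:1 ratio (total parts = 16):
  disc-shaped: 264 × 9/16 = 148.5
  spherical: 264 × 6/16 = 99
  elongated: 264 × 1/16 = 16.5
χ² = Σ (O − E)² / E
  disc-shaped: (145 − 148.5)² / 148.5 = 0.0825
  spherical: (101 − 99)² / 99 = 0.0404
  elongated: (18 − 16.5)² / 16.5 = 0.1364
χ² = 0.0825 + 0.0404 + 0.1364 = 0.2593 ≈ 0.259
Degrees of freedom = 3 − 1 = 2; critical value at α = 0.05 is 5.991.
Since 0.259 < 5.991, we fail to reject the null hypothesis — the data are consistent with the 9:6:1 ratio.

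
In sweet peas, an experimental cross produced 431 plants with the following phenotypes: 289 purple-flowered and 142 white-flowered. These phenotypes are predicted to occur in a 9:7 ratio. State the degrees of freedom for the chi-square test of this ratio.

1

A goodness-of-fit test with 2 phenotype classes has df = 2 − 1 = 1.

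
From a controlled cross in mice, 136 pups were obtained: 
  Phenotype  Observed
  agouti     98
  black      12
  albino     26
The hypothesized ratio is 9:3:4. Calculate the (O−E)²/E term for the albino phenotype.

1.882

Total ratio parts = 16. Expected numbers out of 136:
  agouti: 136 × 9/16 = 76.5
  black: 136 × 3/16 = 25.5
  albino: 136 × 4/16 = 34
Contribution of albino: (26 − 34)² / 34 = 1.8824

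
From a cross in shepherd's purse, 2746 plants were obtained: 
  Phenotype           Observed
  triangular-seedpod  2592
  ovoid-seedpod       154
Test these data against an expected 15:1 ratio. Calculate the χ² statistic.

1.931

The 15:1 ratio has 16 parts, so with N = 2746 the expected counts are:
  triangular-seedpod: 2746 × 15/16 = 2574.375
  ovoid-seedpod: 2746 × 1/16 = 171.625
χ² = Σ (O − E)² / E
  triangular-seedpod: (2592 − 2574.375)² / 2574.375 = 0.1207
  ovoid-seedpod: (154 − 171.625)² / 171.625 = 1.8100
χ² = 0.1207 + 1.8100 = 1.9307 ≈ 1.931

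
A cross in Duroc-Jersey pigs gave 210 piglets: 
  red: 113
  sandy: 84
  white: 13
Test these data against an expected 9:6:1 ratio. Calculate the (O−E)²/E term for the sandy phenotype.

The 9:6:1 ratio has 16 parts, so with N = 210 the expected counts are:
  red: 210 × 9/16 = 118.125
  sandy: 210 × 6/16 = 78.75
  white: 210 × 1/16 = 13.125
Contribution of sandy: (84 − 78.75)² / 78.75 = 0.3500

0.350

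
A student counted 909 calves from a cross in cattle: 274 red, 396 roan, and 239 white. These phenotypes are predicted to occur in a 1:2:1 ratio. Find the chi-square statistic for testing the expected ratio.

17.755

Under the 1:2:1 hypothesis (Σ ratio = 4, N = 909):
  red: 909 × 1/4 = 227.25
  roan: 909 × 2/4 = 454.5
  white: 909 × 1/4 = 227.25
χ² = Σ (O − E)² / E
  red: (274 − 227.25)² / 227.25 = 9.6174
  roan: (396 − 454.5)² / 454.5 = 7.5297
  white: (239 − 227.25)² / 227.25 = 0.6075
χ² = 9.6174 + 7.5297 + 0.6075 = 17.7546 ≈ 17.755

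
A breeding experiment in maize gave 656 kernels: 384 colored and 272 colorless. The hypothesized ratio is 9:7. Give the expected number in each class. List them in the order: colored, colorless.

The 9:7 ratio has 16 parts, so with N = 656 the expected counts are:
  colored: 656 × 9/16 = 369
  colorless: 656 × 7/16 = 287

369, 287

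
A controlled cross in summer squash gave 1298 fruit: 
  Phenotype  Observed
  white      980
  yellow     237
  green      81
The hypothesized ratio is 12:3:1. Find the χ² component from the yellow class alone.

0.167

Expected counts for N = 1298 under a 12:3:1 ratio (total parts = 16):
  white: 1298 × 12/16 = 973.5
  yellow: 1298 × 3/16 = 243.375
  green: 1298 × 1/16 = 81.125
Contribution of yellow: (237 − 243.375)² / 243.375 = 0.1670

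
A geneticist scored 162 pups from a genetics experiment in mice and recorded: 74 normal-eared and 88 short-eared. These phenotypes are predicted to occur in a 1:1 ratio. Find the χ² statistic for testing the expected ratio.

Expected counts for N = 162 under a 1:1 ratio (total parts = 2):
  normal-eared: 162 × 1/2 = 81
  short-eared: 162 × 1/2 = 81
χ² = Σ (O − E)² / E
  normal-eared: (74 − 81)² / 81 = 0.6049
  short-eared: (88 − 81)² / 81 = 0.6049
χ² = 0.6049 + 0.6049 = 1.2098 ≈ 1.210

1.210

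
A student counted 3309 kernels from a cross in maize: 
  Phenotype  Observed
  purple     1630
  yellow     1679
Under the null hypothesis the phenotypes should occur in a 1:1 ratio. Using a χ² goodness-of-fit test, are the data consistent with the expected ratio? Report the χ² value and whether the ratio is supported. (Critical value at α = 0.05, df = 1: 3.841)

Under the 1:1 hypothesis (Σ ratio = 2, N = 3309):
  purple: 3309 × 1/2 = 1654.5
  yellow: 3309 × 1/2 = 1654.5
χ² = Σ (O − E)² / E
  purple: (1630 − 1654.5)² / 1654.5 = 0.3628
  yellow: (1679 − 1654.5)² / 1654.5 = 0.3628
χ² = 0.3628 + 0.3628 = 0.7256 ≈ 0.726
Degrees of freedom = 2 − 1 = 1; critical value at α = 0.05 is 3.841.
Since 0.726 < 3.841, we fail to reject the null hypothesis — the data are consistent with the 1:1 ratio.

0.726; consistent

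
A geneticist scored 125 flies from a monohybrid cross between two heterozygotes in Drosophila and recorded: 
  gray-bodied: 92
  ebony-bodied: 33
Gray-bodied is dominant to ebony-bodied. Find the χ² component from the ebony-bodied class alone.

0.098

For a monohybrid cross between heterozygotes with complete dominance, the expected phenotypic ratio is 3:1.
Under the 3:1 hypothesis (Σ ratio = 4, N = 125):
  gray-bodied: 125 × 3/4 = 93.75
  ebony-bodied: 125 × 1/4 = 31.25
Contribution of ebony-bodied: (33 − 31.25)² / 31.25 = 0.0980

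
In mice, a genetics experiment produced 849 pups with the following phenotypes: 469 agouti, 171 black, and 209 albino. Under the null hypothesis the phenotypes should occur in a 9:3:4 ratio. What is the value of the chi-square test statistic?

The 9:3:4 ratio has 16 parts, so with N = 849 the expected counts are:
  agouti: 849 × 9/16 = 477.5625
  black: 849 × 3/16 = 159.1875
  albino: 849 × 4/16 = 212.25
χ² = Σ (O − E)² / E
  agouti: (469 − 477.5625)² / 477.5625 = 0.1535
  black: (171 − 159.1875)² / 159.1875 = 0.8765
  albino: (209 − 212.25)² / 212.25 = 0.0498
χ² = 0.1535 + 0.8765 + 0.0498 = 1.0798 ≈ 1.080

1.080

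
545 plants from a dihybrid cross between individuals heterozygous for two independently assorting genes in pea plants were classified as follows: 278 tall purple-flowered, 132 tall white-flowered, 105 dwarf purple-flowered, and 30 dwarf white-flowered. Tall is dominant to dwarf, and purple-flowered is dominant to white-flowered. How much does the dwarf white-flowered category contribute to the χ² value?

0.485

A dihybrid F₂ with independent assortment and complete dominance at both loci gives a 9:3:3:1 phenotypic ratio.
Expected counts for N = 545 under a 9:3:3:1 ratio (total parts = 16):
  tall purple-flowered: 545 × 9/16 = 306.5625
  tall white-flowered: 545 × 3/16 = 102.1875
  dwarf purple-flowered: 545 × 3/16 = 102.1875
  dwarf white-flowered: 545 × 1/16 = 34.0625
Contribution of dwarf white-flowered: (30 − 34.0625)² / 34.0625 = 0.4845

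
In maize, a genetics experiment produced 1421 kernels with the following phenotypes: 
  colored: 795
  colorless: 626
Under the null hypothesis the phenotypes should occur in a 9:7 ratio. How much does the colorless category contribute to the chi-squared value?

0.030

Expected counts for N = 1421 under a 9:7 ratio (total parts = 16):
  colored: 1421 × 9/16 = 799.3125
  colorless: 1421 × 7/16 = 621.6875
Contribution of colorless: (626 − 621.6875)² / 621.6875 = 0.0299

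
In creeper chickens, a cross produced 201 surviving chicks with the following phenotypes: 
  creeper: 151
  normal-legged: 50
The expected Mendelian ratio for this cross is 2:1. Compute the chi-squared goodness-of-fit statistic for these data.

6.470

Total ratio parts = 3. Expected numbers out of 201:
  creeper: 201 × 2/3 = 134
  normal-legged: 201 × 1/3 = 67
χ² = Σ (O − E)² / E
  creeper: (151 − 134)² / 134 = 2.1567
  normal-legged: (50 − 67)² / 67 = 4.3134
χ² = 2.1567 + 4.3134 = 6.4701 ≈ 6.470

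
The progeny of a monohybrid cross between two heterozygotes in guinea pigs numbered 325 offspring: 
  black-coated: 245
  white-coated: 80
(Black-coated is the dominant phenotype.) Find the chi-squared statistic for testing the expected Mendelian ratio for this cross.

For a monohybrid cross between heterozygotes with complete dominance, the expected phenotypic ratio is 3:1.
Total ratio parts = 4. Expected numbers out of 325:
  black-coated: 325 × 3/4 = 243.75
  white-coated: 325 × 1/4 = 81.25
χ² = Σ (O − E)² / E
  black-coated: (245 − 243.75)² / 243.75 = 0.0064
  white-coated: (80 − 81.25)² / 81.25 = 0.0192
χ² = 0.0064 + 0.0192 = 0.0256 ≈ 0.026

0.026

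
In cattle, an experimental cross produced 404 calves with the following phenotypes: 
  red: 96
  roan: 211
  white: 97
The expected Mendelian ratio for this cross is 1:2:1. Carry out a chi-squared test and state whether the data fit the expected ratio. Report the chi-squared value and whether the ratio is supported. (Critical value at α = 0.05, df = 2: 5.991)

The 1:2:1 ratio has 4 parts, so with N = 404 the expected counts are:
  red: 404 × 1/4 = 101
  roan: 404 × 2/4 = 202
  white: 404 × 1/4 = 101
χ² = Σ (O − E)² / E
  red: (96 − 101)² / 101 = 0.2475
  roan: (211 − 202)² / 202 = 0.4010
  white: (97 − 101)² / 101 = 0.1584
χ² = 0.2475 + 0.4010 + 0.1584 = 0.8069 ≈ 0.807
Degrees of freedom = 3 − 1 = 2; critical value at α = 0.05 is 5.991.
Since 0.807 < 5.991, we fail to reject the null hypothesis — the data are consistent with the 1:2:1 ratio.

0.807; consistent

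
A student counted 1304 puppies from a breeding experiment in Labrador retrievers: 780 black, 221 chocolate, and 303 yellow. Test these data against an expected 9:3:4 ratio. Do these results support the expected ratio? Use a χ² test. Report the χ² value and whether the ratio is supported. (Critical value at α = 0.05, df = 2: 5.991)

6.829; not consistent

The 9:3:4 ratio has 16 parts, so with N = 1304 the expected counts are:
  black: 1304 × 9/16 = 733.5
  chocolate: 1304 × 3/16 = 244.5
  yellow: 1304 × 4/16 = 326
χ² = Σ (O − E)² / E
  black: (780 − 733.5)² / 733.5 = 2.9479
  chocolate: (221 − 244.5)² / 244.5 = 2.2587
  yellow: (303 − 326)² / 326 = 1.6227
χ² = 2.9479 + 2.2587 + 1.6227 = 6.8293 ≈ 6.829
Degrees of freedom = 3 − 1 = 2; critical value at α = 0.05 is 5.991.
Since 6.829 > 5.991, we reject the null hypothesis — the data do not fit the 9:3:4 ratio.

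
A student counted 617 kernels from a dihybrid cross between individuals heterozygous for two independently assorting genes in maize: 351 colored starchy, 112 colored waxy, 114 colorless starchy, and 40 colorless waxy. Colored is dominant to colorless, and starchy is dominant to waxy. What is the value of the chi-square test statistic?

0.240

A dihybrid F₂ with independent assortment and complete dominance at both loci gives a 9:3:3:1 phenotypic ratio.
Under the 9:3:3:1 hypothesis (Σ ratio = 16, N = 617):
  colored starchy: 617 × 9/16 = 347.0625
  colored waxy: 617 × 3/16 = 115.6875
  colorless starchy: 617 × 3/16 = 115.6875
  colorless waxy: 617 × 1/16 = 38.5625
χ² = Σ (O − E)² / E
  colored starchy: (351 − 347.0625)² / 347.0625 = 0.0447
  colored waxy: (112 − 115.6875)² / 115.6875 = 0.1175
  colorless starchy: (114 − 115.6875)² / 115.6875 = 0.0246
  colorless waxy: (40 − 38.5625)² / 38.5625 = 0.0536
χ² = 0.0447 + 0.1175 + 0.0246 + 0.0536 = 0.2404 ≈ 0.240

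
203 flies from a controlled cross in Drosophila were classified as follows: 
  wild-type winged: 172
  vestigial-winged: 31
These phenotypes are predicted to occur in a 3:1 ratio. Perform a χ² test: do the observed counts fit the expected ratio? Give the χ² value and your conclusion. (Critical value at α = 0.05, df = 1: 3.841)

10.248; not consistent

Total ratio parts = 4. Expected numbers out of 203:
  wild-type winged: 203 × 3/4 = 152.25
  vestigial-winged: 203 × 1/4 = 50.75
χ² = Σ (O − E)² / E
  wild-type winged: (172 − 152.25)² / 152.25 = 2.5620
  vestigial-winged: (31 − 50.75)² / 50.75 = 7.6860
χ² = 2.5620 + 7.6860 = 10.248
Degrees of freedom = 2 − 1 = 1; critical value at α = 0.05 is 3.841.
Since 10.248 > 3.841, we reject the null hypothesis — the data do not fit the 3:1 ratio.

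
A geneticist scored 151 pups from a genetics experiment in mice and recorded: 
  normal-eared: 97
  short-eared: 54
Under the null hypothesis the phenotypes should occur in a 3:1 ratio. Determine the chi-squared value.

The 3:1 ratio has 4 parts, so with N = 151 the expected counts are:
  normal-eared: 151 × 3/4 = 113.25
  short-eared: 151 × 1/4 = 37.75
χ² = Σ (O − E)² / E
  normal-eared: (97 − 113.25)² / 113.25 = 2.3317
  short-eared: (54 − 37.75)² / 37.75 = 6.9950
χ² = 2.3317 + 6.9950 = 9.3267 ≈ 9.327

9.327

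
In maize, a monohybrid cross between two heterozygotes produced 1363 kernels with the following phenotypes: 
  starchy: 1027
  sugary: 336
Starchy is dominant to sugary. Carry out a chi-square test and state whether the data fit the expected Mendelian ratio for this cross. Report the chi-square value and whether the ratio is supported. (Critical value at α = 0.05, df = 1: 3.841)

For a monohybrid cross between heterozygotes with complete dominance, the expected phenotypic ratio is 3:1.
Expected counts for N = 1363 under a 3:1 ratio (total parts = 4):
  starchy: 1363 × 3/4 = 1022.25
  sugary: 1363 × 1/4 = 340.75
χ² = Σ (O − E)² / E
  starchy: (1027 − 1022.25)² / 1022.25 = 0.0221
  sugary: (336 − 340.75)² / 340.75 = 0.0662
χ² = 0.0221 + 0.0662 = 0.0883 ≈ 0.088
Degrees of freedom = 2 − 1 = 1; critical value at α = 0.05 is 3.841.
Since 0.088 < 3.841, we fail to reject the null hypothesis — the data are consistent with the 3:1 ratio.

0.088; consistent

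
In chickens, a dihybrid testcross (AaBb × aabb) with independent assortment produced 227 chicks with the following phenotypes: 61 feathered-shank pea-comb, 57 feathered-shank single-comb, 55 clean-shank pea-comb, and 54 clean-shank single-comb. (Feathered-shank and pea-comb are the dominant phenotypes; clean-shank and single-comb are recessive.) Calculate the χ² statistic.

0.507

A dihybrid testcross with independent assortment gives a 1:1:1:1 ratio.
Under the 1:1:1:1 hypothesis (Σ ratio = 4, N = 227):
  feathered-shank pea-comb: 227 × 1/4 = 56.75
  feathered-shank single-comb: 227 × 1/4 = 56.75
  clean-shank pea-comb: 227 × 1/4 = 56.75
  clean-shank single-comb: 227 × 1/4 = 56.75
χ² = Σ (O − E)² / E
  feathered-shank pea-comb: (61 − 56.75)² / 56.75 = 0.3183
  feathered-shank single-comb: (57 − 56.75)² / 56.75 = 0.0011
  clean-shank pea-comb: (55 − 56.75)² / 56.75 = 0.0540
  clean-shank single-comb: (54 − 56.75)² / 56.75 = 0.1333
χ² = 0.3183 + 0.0011 + 0.0540 + 0.1333 = 0.5067 ≈ 0.507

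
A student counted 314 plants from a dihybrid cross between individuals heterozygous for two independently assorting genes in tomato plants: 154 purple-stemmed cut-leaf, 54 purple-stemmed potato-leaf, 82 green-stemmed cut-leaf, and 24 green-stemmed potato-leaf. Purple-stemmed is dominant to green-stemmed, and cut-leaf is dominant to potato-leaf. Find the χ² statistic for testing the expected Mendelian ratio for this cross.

13.360

A dihybrid F₂ with independent assortment and complete dominance at both loci gives a 9:3:3:1 phenotypic ratio.
Total ratio parts = 16. Expected numbers out of 314:
  purple-stemmed cut-leaf: 314 × 9/16 = 176.625
  purple-stemmed potato-leaf: 314 × 3/16 = 58.875
  green-stemmed cut-leaf: 314 × 3/16 = 58.875
  green-stemmed potato-leaf: 314 × 1/16 = 19.625
χ² = Σ (O − E)² / E
  purple-stemmed cut-leaf: (154 − 176.625)² / 176.625 = 2.8982
  purple-stemmed potato-leaf: (54 − 58.875)² / 58.875 = 0.4037
  green-stemmed cut-leaf: (82 − 58.875)² / 58.875 = 9.0831
  green-stemmed potato-leaf: (24 − 19.625)² / 19.625 = 0.9753
χ² = 2.8982 + 0.4037 + 9.0831 + 0.9753 = 13.3603 ≈ 13.360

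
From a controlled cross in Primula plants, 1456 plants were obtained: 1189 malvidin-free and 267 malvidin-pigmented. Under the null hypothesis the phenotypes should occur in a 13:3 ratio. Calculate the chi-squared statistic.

Under the 13:3 hypothesis (Σ ratio = 16, N = 1456):
  malvidin-free: 1456 × 13/16 = 1183
  malvidin-pigmented: 1456 × 3/16 = 273
χ² = Σ (O − E)² / E
  malvidin-free: (1189 − 1183)² / 1183 = 0.0304
  malvidin-pigmented: (267 − 273)² / 273 = 0.1319
χ² = 0.0304 + 0.1319 = 0.1623 ≈ 0.162

0.162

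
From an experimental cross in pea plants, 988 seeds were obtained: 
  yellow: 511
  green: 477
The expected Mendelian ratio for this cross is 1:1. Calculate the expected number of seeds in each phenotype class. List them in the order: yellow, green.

The 1:1 ratio has 2 parts, so with N = 988 the expected counts are:
  yellow: 988 × 1/2 = 494
  green: 988 × 1/2 = 494

494, 494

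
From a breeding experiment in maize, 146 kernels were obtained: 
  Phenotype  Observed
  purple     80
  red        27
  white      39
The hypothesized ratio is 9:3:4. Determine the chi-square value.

Total ratio parts = 16. Expected numbers out of 146:
  purple: 146 × 9/16 = 82.125
  red: 146 × 3/16 = 27.375
  white: 146 × 4/16 = 36.5
χ² = Σ (O − E)² / E
  purple: (80 − 82.125)² / 82.125 = 0.0550
  red: (27 − 27.375)² / 27.375 = 0.0051
  white: (39 − 36.5)² / 36.5 = 0.1712
χ² = 0.0550 + 0.0051 + 0.1712 = 0.2313 ≈ 0.231

0.231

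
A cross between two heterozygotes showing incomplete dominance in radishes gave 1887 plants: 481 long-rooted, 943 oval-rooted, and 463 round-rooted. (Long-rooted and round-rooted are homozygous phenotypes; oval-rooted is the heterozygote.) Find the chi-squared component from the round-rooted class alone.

With incomplete dominance, a heterozygote × heterozygote cross gives a 1:2:1 phenotypic ratio.
The 1:2:1 ratio has 4 parts, so with N = 1887 the expected counts are:
  long-rooted: 1887 × 1/4 = 471.75
  oval-rooted: 1887 × 2/4 = 943.5
  round-rooted: 1887 × 1/4 = 471.75
Contribution of round-rooted: (463 − 471.75)² / 471.75 = 0.1623

0.162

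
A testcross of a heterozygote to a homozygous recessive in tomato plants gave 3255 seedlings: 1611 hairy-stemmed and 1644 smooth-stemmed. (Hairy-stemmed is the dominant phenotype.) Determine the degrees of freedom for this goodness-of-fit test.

1

A testcross of a heterozygote (Aa × aa) gives a 1:1 phenotypic ratio.
A goodness-of-fit test with 2 phenotype classes has df = 2 − 1 = 1.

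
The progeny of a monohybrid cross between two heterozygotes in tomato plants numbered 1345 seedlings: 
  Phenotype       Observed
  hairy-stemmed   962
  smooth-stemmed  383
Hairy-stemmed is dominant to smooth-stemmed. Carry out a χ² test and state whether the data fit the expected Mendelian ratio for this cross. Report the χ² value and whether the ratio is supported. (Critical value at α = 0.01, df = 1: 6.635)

For a monohybrid cross between heterozygotes with complete dominance, the expected phenotypic ratio is 3:1.
Expected counts for N = 1345 under a 3:1 ratio (total parts = 4):
  hairy-stemmed: 1345 × 3/4 = 1008.75
  smooth-stemmed: 1345 × 1/4 = 336.25
χ² = Σ (O − E)² / E
  hairy-stemmed: (962 − 1008.75)² / 1008.75 = 2.1666
  smooth-stemmed: (383 − 336.25)² / 336.25 = 6.4998
χ² = 2.1666 + 6.4998 = 8.6664 ≈ 8.666
Degrees of freedom = 2 − 1 = 1; critical value at α = 0.01 is 6.635.
Since 8.666 > 6.635, we reject the null hypothesis — the data do not fit the 3:1 ratio.

8.666; not consistent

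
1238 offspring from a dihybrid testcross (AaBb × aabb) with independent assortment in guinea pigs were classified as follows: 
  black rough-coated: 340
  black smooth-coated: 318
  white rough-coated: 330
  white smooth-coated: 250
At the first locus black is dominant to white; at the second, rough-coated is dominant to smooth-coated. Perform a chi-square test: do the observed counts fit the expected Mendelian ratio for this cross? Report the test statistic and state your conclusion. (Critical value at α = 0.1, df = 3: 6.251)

A dihybrid testcross with independent assortment gives a 1:1:1:1 ratio.
Total ratio parts = 4. Expected numbers out of 1238:
  black rough-coated: 1238 × 1/4 = 309.5
  black smooth-coated: 1238 × 1/4 = 309.5
  white rough-coated: 1238 × 1/4 = 309.5
  white smooth-coated: 1238 × 1/4 = 309.5
χ² = Σ (O − E)² / E
  black rough-coated: (340 − 309.5)² / 309.5 = 3.0057
  black smooth-coated: (318 − 309.5)² / 309.5 = 0.2334
  white rough-coated: (330 − 309.5)² / 309.5 = 1.3578
  white smooth-coated: (250 − 309.5)² / 309.5 = 11.4386
χ² = 3.0057 + 0.2334 + 1.3578 + 11.4386 = 16.0355 ≈ 16.036
Degrees of freedom = 4 − 1 = 3; critical value at α = 0.1 is 6.251.
Since 16.036 > 6.251, we reject the null hypothesis — the data do not fit the 1:1:1:1 ratio.

16.036; not consistent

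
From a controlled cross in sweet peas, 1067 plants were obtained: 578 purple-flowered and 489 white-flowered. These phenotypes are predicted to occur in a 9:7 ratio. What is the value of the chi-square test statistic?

1.875

The 9:7 ratio has 16 parts, so with N = 1067 the expected counts are:
  purple-flowered: 1067 × 9/16 = 600.1875
  white-flowered: 1067 × 7/16 = 466.8125
χ² = Σ (O − E)² / E
  purple-flowered: (578 − 600.1875)² / 600.1875 = 0.8202
  white-flowered: (489 − 466.8125)² / 466.8125 = 1.0546
χ² = 0.8202 + 1.0546 = 1.8748 ≈ 1.875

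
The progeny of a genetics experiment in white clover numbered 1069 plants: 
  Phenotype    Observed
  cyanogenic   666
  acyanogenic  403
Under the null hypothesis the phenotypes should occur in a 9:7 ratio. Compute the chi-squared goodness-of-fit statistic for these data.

The 9:7 ratio has 16 parts, so with N = 1069 the expected counts are:
  cyanogenic: 1069 × 9/16 = 601.3125
  acyanogenic: 1069 × 7/16 = 467.6875
χ² = Σ (O − E)² / E
  cyanogenic: (666 − 601.3125)² / 601.3125 = 6.9589
  acyanogenic: (403 − 467.6875)² / 467.6875 = 8.9472
χ² = 6.9589 + 8.9472 = 15.9061 ≈ 15.906

15.906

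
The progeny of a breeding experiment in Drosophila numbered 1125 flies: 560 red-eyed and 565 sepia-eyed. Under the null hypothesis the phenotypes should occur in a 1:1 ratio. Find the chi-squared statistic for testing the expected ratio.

Expected counts for N = 1125 under a 1:1 ratio (total parts = 2):
  red-eyed: 1125 × 1/2 = 562.5
  sepia-eyed: 1125 × 1/2 = 562.5
χ² = Σ (O − E)² / E
  red-eyed: (560 − 562.5)² / 562.5 = 0.0111
  sepia-eyed: (565 − 562.5)² / 562.5 = 0.0111
χ² = 0.0111 + 0.0111 = 0.0222 ≈ 0.022

0.022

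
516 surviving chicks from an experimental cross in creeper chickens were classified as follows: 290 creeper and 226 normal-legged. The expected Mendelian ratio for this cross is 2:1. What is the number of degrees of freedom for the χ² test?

A goodness-of-fit test with 2 phenotype classes has df = 2 − 1 = 1.

1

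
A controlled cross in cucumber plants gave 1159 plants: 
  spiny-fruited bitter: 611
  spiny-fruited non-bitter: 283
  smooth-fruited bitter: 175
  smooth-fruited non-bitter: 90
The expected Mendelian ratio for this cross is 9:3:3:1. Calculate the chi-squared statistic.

34.923

Under the 9:3:3:1 hypothesis (Σ ratio = 16, N = 1159):
  spiny-fruited bitter: 1159 × 9/16 = 651.9375
  spiny-fruited non-bitter: 1159 × 3/16 = 217.3125
  smooth-fruited bitter: 1159 × 3/16 = 217.3125
  smooth-fruited non-bitter: 1159 × 1/16 = 72.4375
χ² = Σ (O − E)² / E
  spiny-fruited bitter: (611 − 651.9375)² / 651.9375 = 2.5706
  spiny-fruited non-bitter: (283 − 217.3125)² / 217.3125 = 19.8555
  smooth-fruited bitter: (175 − 217.3125)² / 217.3125 = 8.2386
  smooth-fruited non-bitter: (90 − 72.4375)² / 72.4375 = 4.2580
χ² = 2.5706 + 19.8555 + 8.2386 + 4.2580 = 34.9227 ≈ 34.923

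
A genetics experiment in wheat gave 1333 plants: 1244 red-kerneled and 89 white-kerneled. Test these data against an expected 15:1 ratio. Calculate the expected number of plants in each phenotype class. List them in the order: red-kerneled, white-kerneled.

Total ratio parts = 16. Expected numbers out of 1333:
  red-kerneled: 1333 × 15/16 = 1249.6875
  white-kerneled: 1333 × 1/16 = 83.3125

1249.6875, 83.3125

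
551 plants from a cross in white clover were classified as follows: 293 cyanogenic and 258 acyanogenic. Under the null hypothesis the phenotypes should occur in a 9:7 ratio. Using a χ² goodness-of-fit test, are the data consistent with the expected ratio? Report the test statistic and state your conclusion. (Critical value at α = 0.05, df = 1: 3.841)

Expected counts for N = 551 under a 9:7 ratio (total parts = 16):
  cyanogenic: 551 × 9/16 = 309.9375
  acyanogenic: 551 × 7/16 = 241.0625
χ² = Σ (O − E)² / E
  cyanogenic: (293 − 309.9375)² / 309.9375 = 0.9256
  acyanogenic: (258 − 241.0625)² / 241.0625 = 1.1901
χ² = 0.9256 + 1.1901 = 2.1157 ≈ 2.116
Degrees of freedom = 2 − 1 = 1; critical value at α = 0.05 is 3.841.
Since 2.116 < 3.841, we fail to reject the null hypothesis — the data are consistent with the 9:7 ratio.

2.116; consistent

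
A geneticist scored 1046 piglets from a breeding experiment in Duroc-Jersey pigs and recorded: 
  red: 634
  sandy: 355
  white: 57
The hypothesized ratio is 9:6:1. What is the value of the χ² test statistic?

8.148

Total ratio parts = 16. Expected numbers out of 1046:
  red: 1046 × 9/16 = 588.375
  sandy: 1046 × 6/16 = 392.25
  white: 1046 × 1/16 = 65.375
χ² = Σ (O − E)² / E
  red: (634 − 588.375)² / 588.375 = 3.5379
  sandy: (355 − 392.25)² / 392.25 = 3.5374
  white: (57 − 65.375)² / 65.375 = 1.0729
χ² = 3.5379 + 3.5374 + 1.0729 = 8.1482 ≈ 8.148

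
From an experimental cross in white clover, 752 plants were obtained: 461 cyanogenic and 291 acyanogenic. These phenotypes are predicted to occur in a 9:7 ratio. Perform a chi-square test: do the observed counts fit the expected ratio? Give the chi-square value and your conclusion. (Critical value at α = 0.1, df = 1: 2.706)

Expected counts for N = 752 under a 9:7 ratio (total parts = 16):
  cyanogenic: 752 × 9/16 = 423
  acyanogenic: 752 × 7/16 = 329
χ² = Σ (O − E)² / E
  cyanogenic: (461 − 423)² / 423 = 3.4137
  acyanogenic: (291 − 329)² / 329 = 4.3891
χ² = 3.4137 + 4.3891 = 7.8028 ≈ 7.803
Degrees of freedom = 2 − 1 = 1; critical value at α = 0.1 is 2.706.
Since 7.803 > 2.706, we reject the null hypothesis — the data do not fit the 9:7 ratio.

7.803; not consistent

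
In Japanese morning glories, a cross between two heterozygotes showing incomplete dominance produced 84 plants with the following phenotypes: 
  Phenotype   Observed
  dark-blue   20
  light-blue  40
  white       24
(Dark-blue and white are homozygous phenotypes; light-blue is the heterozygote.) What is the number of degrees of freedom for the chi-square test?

2

With incomplete dominance, a heterozygote × heterozygote cross gives a 1:2:1 phenotypic ratio.
A goodness-of-fit test with 3 phenotype classes has df = 3 − 1 = 2.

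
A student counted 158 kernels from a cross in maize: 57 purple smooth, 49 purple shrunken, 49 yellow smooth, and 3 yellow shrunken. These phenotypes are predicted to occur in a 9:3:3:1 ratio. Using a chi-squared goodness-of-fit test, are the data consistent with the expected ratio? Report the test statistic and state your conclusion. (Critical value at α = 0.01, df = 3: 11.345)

The 9:3:3:1 ratio has 16 parts, so with N = 158 the expected counts are:
  purple smooth: 158 × 9/16 = 88.875
  purple shrunken: 158 × 3/16 = 29.625
  yellow smooth: 158 × 3/16 = 29.625
  yellow shrunken: 158 × 1/16 = 9.875
χ² = Σ (O − E)² / E
  purple smooth: (57 − 88.875)² / 88.875 = 11.4320
  purple shrunken: (49 − 29.625)² / 29.625 = 12.6714
  yellow smooth: (49 − 29.625)² / 29.625 = 12.6714
  yellow shrunken: (3 − 9.875)² / 9.875 = 4.7864
χ² = 11.4320 + 12.6714 + 12.6714 + 4.7864 = 41.5612 ≈ 41.561
Degrees of freedom = 4 − 1 = 3; critical value at α = 0.01 is 11.345.
Since 41.561 > 11.345, we reject the null hypothesis — the data do not fit the 9:3:3:1 ratio.

41.561; not consistent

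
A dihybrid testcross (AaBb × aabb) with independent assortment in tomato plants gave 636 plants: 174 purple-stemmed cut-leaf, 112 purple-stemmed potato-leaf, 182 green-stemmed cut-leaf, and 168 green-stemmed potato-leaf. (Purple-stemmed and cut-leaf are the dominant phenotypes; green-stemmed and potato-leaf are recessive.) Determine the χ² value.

A dihybrid testcross with independent assortment gives a 1:1:1:1 ratio.
Total ratio parts = 4. Expected numbers out of 636:
  purple-stemmed cut-leaf: 636 × 1/4 = 159
  purple-stemmed potato-leaf: 636 × 1/4 = 159
  green-stemmed cut-leaf: 636 × 1/4 = 159
  green-stemmed potato-leaf: 636 × 1/4 = 159
χ² = Σ (O − E)² / E
  purple-stemmed cut-leaf: (174 − 159)² / 159 = 1.4151
  purple-stemmed potato-leaf: (112 − 159)² / 159 = 13.8931
  green-stemmed cut-leaf: (182 − 159)² / 159 = 3.3270
  green-stemmed potato-leaf: (168 − 159)² / 159 = 0.5094
χ² = 1.4151 + 13.8931 + 3.3270 + 0.5094 = 19.1446 ≈ 19.145

19.145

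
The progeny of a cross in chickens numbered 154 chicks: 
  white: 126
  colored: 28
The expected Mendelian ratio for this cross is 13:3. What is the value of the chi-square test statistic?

Total ratio parts = 16. Expected numbers out of 154:
  white: 154 × 13/16 = 125.125
  colored: 154 × 3/16 = 28.875
χ² = Σ (O − E)² / E
  white: (126 − 125.125)² / 125.125 = 0.0061
  colored: (28 − 28.875)² / 28.875 = 0.0265
χ² = 0.0061 + 0.0265 = 0.0326 ≈ 0.033

0.033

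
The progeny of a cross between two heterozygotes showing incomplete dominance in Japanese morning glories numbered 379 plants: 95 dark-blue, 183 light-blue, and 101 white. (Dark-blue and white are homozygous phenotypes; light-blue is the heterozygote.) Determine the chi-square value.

With incomplete dominance, a heterozygote × heterozygote cross gives a 1:2:1 phenotypic ratio.
Total ratio parts = 4. Expected numbers out of 379:
  dark-blue: 379 × 1/4 = 94.75
  light-blue: 379 × 2/4 = 189.5
  white: 379 × 1/4 = 94.75
χ² = Σ (O − E)² / E
  dark-blue: (95 − 94.75)² / 94.75 = 0.0007
  light-blue: (183 − 189.5)² / 189.5 = 0.2230
  white: (101 − 94.75)² / 94.75 = 0.4123
χ² = 0.0007 + 0.2230 + 0.4123 = 0.636

0.636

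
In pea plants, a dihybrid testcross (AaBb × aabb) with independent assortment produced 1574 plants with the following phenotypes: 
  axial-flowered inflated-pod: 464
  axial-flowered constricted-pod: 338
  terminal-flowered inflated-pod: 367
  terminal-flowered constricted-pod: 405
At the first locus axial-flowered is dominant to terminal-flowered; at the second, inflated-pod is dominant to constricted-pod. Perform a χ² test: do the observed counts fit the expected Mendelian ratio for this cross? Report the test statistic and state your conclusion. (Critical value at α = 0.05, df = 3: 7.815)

A dihybrid testcross with independent assortment gives a 1:1:1:1 ratio.
Expected counts for N = 1574 under a 1:1:1:1 ratio (total parts = 4):
  axial-flowered inflated-pod: 1574 × 1/4 = 393.5
  axial-flowered constricted-pod: 1574 × 1/4 = 393.5
  terminal-flowered inflated-pod: 1574 × 1/4 = 393.5
  terminal-flowered constricted-pod: 1574 × 1/4 = 393.5
χ² = Σ (O − E)² / E
  axial-flowered inflated-pod: (464 − 393.5)² / 393.5 = 12.6309
  axial-flowered constricted-pod: (338 − 393.5)² / 393.5 = 7.8278
  terminal-flowered inflated-pod: (367 − 393.5)² / 393.5 = 1.7846
  terminal-flowered constricted-pod: (405 − 393.5)² / 393.5 = 0.3361
χ² = 12.6309 + 7.8278 + 1.7846 + 0.3361 = 22.5794 ≈ 22.579
Degrees of freedom = 4 − 1 = 3; critical value at α = 0.05 is 7.815.
Since 22.579 > 7.815, we reject the null hypothesis — the data do not fit the 1:1:1:1 ratio.

22.579; not consistent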